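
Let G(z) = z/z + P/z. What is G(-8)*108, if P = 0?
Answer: 108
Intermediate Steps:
G(z) = 1 (G(z) = z/z + 0/z = 1 + 0 = 1)
G(-8)*108 = 1*108 = 108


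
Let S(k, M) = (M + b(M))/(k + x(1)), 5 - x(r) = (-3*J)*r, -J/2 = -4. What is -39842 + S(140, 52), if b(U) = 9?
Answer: -6733237/169 ≈ -39842.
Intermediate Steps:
J = 8 (J = -2*(-4) = 8)
x(r) = 5 + 24*r (x(r) = 5 - (-3*8)*r = 5 - (-24)*r = 5 + 24*r)
S(k, M) = (9 + M)/(29 + k) (S(k, M) = (M + 9)/(k + (5 + 24*1)) = (9 + M)/(k + (5 + 24)) = (9 + M)/(k + 29) = (9 + M)/(29 + k))
-39842 + S(140, 52) = -39842 + (9 + 52)/(29 + 140) = -39842 + 61/169 = -6733237/169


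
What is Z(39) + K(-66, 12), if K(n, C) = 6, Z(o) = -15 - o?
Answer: -48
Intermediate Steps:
Z(39) + K(-66, 12) = (-15 - 1*39) + 6 = (-15 - 39) + 6 = -54 + 6 = -48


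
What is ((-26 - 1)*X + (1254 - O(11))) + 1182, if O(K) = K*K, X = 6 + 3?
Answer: 2072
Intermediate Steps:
X = 9
O(K) = K**2
((-26 - 1)*X + (1254 - O(11))) + 1182 = ((-26 - 1)*9 + (1254 - 1*11**2)) + 1182 = (-27*9 + (1254 - 1*121)) + 1182 = (-243 + (1254 - 121)) + 1182 = (-243 + 1133) + 1182 = 890 + 1182 = 2072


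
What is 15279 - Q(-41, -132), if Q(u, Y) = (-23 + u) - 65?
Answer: 15408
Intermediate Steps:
Q(u, Y) = -88 + u
15279 - Q(-41, -132) = 15279 - (-88 - 41) = 15279 - 1*(-129) = 15279 + 129 = 15408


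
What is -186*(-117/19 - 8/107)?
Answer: 2356806/2033 ≈ 1159.3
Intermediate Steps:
-186*(-117/19 - 8/107) = -186*(-12671/2033) = 2356806/2033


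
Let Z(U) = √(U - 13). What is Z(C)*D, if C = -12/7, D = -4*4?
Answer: -16*I*√721/7 ≈ -61.375*I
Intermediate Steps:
D = -16
C = -12/7 (C = -12*⅐ = -12/7 ≈ -1.7143)
Z(U) = √(-13 + U)
Z(C)*D = √(-13 - 12/7)*(-16) = √(-103/7)*(-16) = (I*√721/7)*(-16) = -16*I*√721/7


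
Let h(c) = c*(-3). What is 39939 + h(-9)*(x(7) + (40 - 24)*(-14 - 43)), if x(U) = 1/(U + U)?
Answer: 214437/14 ≈ 15317.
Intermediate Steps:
x(U) = 1/(2*U)
h(c) = -3*c
39939 + h(-9)*(x(7) + (40 - 24)*(-14 - 43)) = 39939 + (-3*(-9))*((½)/7 + (40 - 24)*(-14 - 43)) = 39939 + 27*((½)*(⅐) + 16*(-57)) = 39939 + 27*(1/14 - 912) = 39939 + 27*(-12767/14) = 39939 - 344709/14 = 214437/14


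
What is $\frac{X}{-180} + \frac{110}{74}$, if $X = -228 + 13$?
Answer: $\frac{3571}{1332} \approx 2.6809$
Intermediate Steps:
$X = -215$
$\frac{X}{-180} + \frac{110}{74} = - \frac{215}{-180} + \frac{110}{74} = \left(-215\right) \left(- \frac{1}{180}\right) + 110 \cdot \frac{1}{74} = \frac{43}{36} + \frac{55}{37} = \frac{3571}{1332}$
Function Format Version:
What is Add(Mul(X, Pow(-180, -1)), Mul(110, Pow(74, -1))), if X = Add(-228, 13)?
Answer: Rational(3571, 1332) ≈ 2.6809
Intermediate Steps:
X = -215
Add(Mul(X, Pow(-180, -1)), Mul(110, Pow(74, -1))) = Add(Mul(-215, Pow(-180, -1)), Mul(110, Pow(74, -1))) = Add(Mul(-215, Rational(-1, 180)), Mul(110, Rational(1, 74))) = Add(Rational(43, 36), Rational(55, 37)) = Rational(3571, 1332)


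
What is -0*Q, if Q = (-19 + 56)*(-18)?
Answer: 0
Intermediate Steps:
Q = -666 (Q = 37*(-18) = -666)
-0*Q = -0*(-666) = -1*0 = 0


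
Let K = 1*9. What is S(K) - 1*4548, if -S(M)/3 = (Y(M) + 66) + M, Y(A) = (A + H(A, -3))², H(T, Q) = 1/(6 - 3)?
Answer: -15103/3 ≈ -5034.3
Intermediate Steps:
H(T, Q) = ⅓ (H(T, Q) = 1/3 = ⅓)
Y(A) = (⅓ + A)² (Y(A) = (A + ⅓)² = (⅓ + A)²)
K = 9
S(M) = -198 - 3*M - (1 + 3*M)²/3 (S(M) = -3*(((1 + 3*M)²/9 + 66) + M) = -3*((66 + (1 + 3*M)²/9) + M) = -3*(66 + M + (1 + 3*M)²/9) = -198 - 3*M - (1 + 3*M)²/3)
S(K) - 1*4548 = (-595/3 - 5*9 - 3*9²) - 1*4548 = (-595/3 - 45 - 3*81) - 4548 = (-595/3 - 45 - 243) - 4548 = -1459/3 - 4548 = -15103/3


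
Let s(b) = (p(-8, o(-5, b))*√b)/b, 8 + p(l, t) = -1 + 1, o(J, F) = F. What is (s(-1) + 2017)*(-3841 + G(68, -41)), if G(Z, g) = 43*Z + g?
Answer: -1932286 - 7664*I ≈ -1.9323e+6 - 7664.0*I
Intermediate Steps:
p(l, t) = -8 (p(l, t) = -8 + (-1 + 1) = -8 + 0 = -8)
G(Z, g) = g + 43*Z
s(b) = -8/√b (s(b) = (-8*√b)/b = -8/√b)
(s(-1) + 2017)*(-3841 + G(68, -41)) = (-(-8)*I + 2017)*(-3841 + (-41 + 43*68)) = (-(-8)*I + 2017)*(-3841 + (-41 + 2924)) = (8*I + 2017)*(-3841 + 2883) = (2017 + 8*I)*(-958) = -1932286 - 7664*I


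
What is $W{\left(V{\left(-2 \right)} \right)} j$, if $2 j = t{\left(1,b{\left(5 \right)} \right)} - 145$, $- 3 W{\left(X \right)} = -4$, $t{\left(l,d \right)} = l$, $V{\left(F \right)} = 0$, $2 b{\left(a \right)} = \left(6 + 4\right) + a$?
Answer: $-96$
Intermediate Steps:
$b{\left(a \right)} = 5 + \frac{a}{2}$ ($b{\left(a \right)} = \frac{\left(6 + 4\right) + a}{2} = \frac{10 + a}{2} = 5 + \frac{a}{2}$)
$W{\left(X \right)} = \frac{4}{3}$ ($W{\left(X \right)} = \left(- \frac{1}{3}\right) \left(-4\right) = \frac{4}{3}$)
$j = -72$ ($j = \frac{1 - 145}{2} = \frac{1}{2} \left(-144\right) = -72$)
$W{\left(V{\left(-2 \right)} \right)} j = \frac{4}{3} \left(-72\right) = -96$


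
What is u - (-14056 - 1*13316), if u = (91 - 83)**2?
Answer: 27436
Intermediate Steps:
u = 64 (u = 8**2 = 64)
u - (-14056 - 1*13316) = 64 - (-14056 - 1*13316) = 64 - (-14056 - 13316) = 64 - 1*(-27372) = 64 + 27372 = 27436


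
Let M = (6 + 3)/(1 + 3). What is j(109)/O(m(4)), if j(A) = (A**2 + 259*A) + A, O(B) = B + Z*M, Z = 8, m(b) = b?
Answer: 40221/22 ≈ 1828.2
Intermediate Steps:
M = 9/4 ≈ 2.2500
O(B) = 18 + B (O(B) = B + 8*(9/4) = B + 18 = 18 + B)
j(A) = A**2 + 260*A
j(109)/O(m(4)) = (109*(260 + 109))/(18 + 4) = (109*369)/22 = 40221*(1/22) = 40221/22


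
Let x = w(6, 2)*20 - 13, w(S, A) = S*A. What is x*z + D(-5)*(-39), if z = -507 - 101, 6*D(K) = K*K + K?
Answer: -138146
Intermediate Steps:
D(K) = K/6 + K**2/6 (D(K) = (K*K + K)/6 = (K**2 + K)/6 = (K + K**2)/6 = K/6 + K**2/6)
w(S, A) = A*S
z = -608
x = 227 (x = (2*6)*20 - 13 = 12*20 - 13 = 240 - 13 = 227)
x*z + D(-5)*(-39) = 227*(-608) + ((1/6)*(-5)*(1 - 5))*(-39) = -138016 + ((1/6)*(-5)*(-4))*(-39) = -138016 + (10/3)*(-39) = -138016 - 130 = -138146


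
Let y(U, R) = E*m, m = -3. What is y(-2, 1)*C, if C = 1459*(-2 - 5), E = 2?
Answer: 61278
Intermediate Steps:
y(U, R) = -6 (y(U, R) = 2*(-3) = -6)
C = -10213 (C = 1459*(-7) = -10213)
y(-2, 1)*C = -6*(-10213) = 61278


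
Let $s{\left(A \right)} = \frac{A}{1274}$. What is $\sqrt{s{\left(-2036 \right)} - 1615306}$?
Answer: $\frac{2 i \sqrt{3344090555}}{91} \approx 1270.9 i$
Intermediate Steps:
$s{\left(A \right)} = \frac{A}{1274}$ ($s{\left(A \right)} = A \frac{1}{1274} = \frac{A}{1274}$)
$\sqrt{s{\left(-2036 \right)} - 1615306} = \sqrt{\frac{1}{1274} \left(-2036\right) - 1615306} = \sqrt{- \frac{1018}{637} - 1615306} = \sqrt{- \frac{1028950940}{637}} = \frac{2 i \sqrt{3344090555}}{91}$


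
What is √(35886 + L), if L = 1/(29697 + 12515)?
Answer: √15985893697649/21106 ≈ 189.44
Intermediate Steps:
L = 1/42212 ≈ 2.3690e-5
√(35886 + L) = √(35886 + 1/42212) = √(1514819833/42212) = √15985893697649/21106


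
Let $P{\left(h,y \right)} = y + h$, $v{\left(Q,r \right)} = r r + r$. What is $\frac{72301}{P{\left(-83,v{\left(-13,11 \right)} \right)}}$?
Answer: $\frac{72301}{49} \approx 1475.5$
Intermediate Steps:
$v{\left(Q,r \right)} = r + r^{2}$ ($v{\left(Q,r \right)} = r^{2} + r = r + r^{2}$)
$P{\left(h,y \right)} = h + y$
$\frac{72301}{P{\left(-83,v{\left(-13,11 \right)} \right)}} = \frac{72301}{-83 + 11 \left(1 + 11\right)} = \frac{72301}{-83 + 11 \cdot 12} = \frac{72301}{-83 + 132} = \frac{72301}{49}$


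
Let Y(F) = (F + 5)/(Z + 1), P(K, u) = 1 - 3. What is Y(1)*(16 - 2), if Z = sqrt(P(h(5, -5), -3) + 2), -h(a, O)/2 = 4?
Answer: 84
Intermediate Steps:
h(a, O) = -8 (h(a, O) = -2*4 = -8)
P(K, u) = -2
Z = 0 (Z = sqrt(-2 + 2) = sqrt(0) = 0)
Y(F) = 5 + F (Y(F) = (F + 5)/(0 + 1) = (5 + F)/1 = (5 + F)*1 = 5 + F)
Y(1)*(16 - 2) = (5 + 1)*(16 - 2) = 6*14 = 84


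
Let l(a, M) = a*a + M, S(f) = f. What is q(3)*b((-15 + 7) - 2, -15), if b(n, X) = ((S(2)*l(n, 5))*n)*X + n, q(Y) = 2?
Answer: 62980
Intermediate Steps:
l(a, M) = M + a² (l(a, M) = a² + M = M + a²)
b(n, X) = n + X*n*(10 + 2*n²) (b(n, X) = ((2*(5 + n²))*n)*X + n = ((10 + 2*n²)*n)*X + n = (n*(10 + 2*n²))*X + n = X*n*(10 + 2*n²) + n = n + X*n*(10 + 2*n²))
q(3)*b((-15 + 7) - 2, -15) = 2*(((-15 + 7) - 2)*(1 + 2*(-15)*(5 + ((-15 + 7) - 2)²))) = 2*((-8 - 2)*(1 + 2*(-15)*(5 + (-8 - 2)²))) = 2*(-10*(1 + 2*(-15)*(5 + (-10)²))) = 2*(-10*(1 + 2*(-15)*(5 + 100))) = 2*(-10*(1 + 2*(-15)*105)) = 2*(-10*(1 - 3150)) = 2*(-10*(-3149)) = 2*31490 = 62980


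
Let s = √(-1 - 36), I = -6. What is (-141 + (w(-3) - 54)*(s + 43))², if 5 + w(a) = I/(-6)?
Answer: 6818757 + 305660*I*√37 ≈ 6.8188e+6 + 1.8593e+6*I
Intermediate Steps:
s = I*√37 (s = √(-37) = I*√37 ≈ 6.0828*I)
w(a) = -4 (w(a) = -5 - 6/(-6) = -5 - 6*(-⅙) = -5 + 1 = -4)
(-141 + (w(-3) - 54)*(s + 43))² = (-141 + (-4 - 54)*(I*√37 + 43))² = (-141 - 58*(43 + I*√37))² = (-141 + (-2494 - 58*I*√37))² = (-2635 - 58*I*√37)²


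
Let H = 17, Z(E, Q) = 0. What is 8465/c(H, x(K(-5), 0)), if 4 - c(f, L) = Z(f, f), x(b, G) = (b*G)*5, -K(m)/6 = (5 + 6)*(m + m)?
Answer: 8465/4 ≈ 2116.3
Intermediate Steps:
K(m) = -132*m (K(m) = -6*(5 + 6)*(m + m) = -66*2*m = -132*m)
x(b, G) = 5*G*b (x(b, G) = (G*b)*5 = 5*G*b)
c(f, L) = 4 (c(f, L) = 4 - 1*0 = 4 + 0 = 4)
8465/c(H, x(K(-5), 0)) = 8465/4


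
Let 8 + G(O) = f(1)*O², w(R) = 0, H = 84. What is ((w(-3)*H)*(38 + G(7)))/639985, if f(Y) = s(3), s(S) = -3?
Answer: 0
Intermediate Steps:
f(Y) = -3
G(O) = -8 - 3*O²
((w(-3)*H)*(38 + G(7)))/639985 = ((0*84)*(38 + (-8 - 3*7²)))/639985 = (0*(38 + (-8 - 3*49)))*(1/639985) = (0*(38 + (-8 - 147)))*(1/639985) = (0*(38 - 155))*(1/639985) = (0*(-117))*(1/639985) = 0*(1/639985) = 0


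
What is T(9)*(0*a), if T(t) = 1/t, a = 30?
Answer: 0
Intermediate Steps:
T(t) = 1/t
T(9)*(0*a) = (0*30)/9 = (⅑)*0 = 0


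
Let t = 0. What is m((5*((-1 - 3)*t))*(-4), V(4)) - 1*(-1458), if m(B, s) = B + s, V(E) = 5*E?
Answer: 1478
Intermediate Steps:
m((5*((-1 - 3)*t))*(-4), V(4)) - 1*(-1458) = ((5*((-1 - 3)*0))*(-4) + 5*4) - 1*(-1458) = ((5*(-4*0))*(-4) + 20) + 1458 = ((5*0)*(-4) + 20) + 1458 = (0*(-4) + 20) + 1458 = (0 + 20) + 1458 = 20 + 1458 = 1478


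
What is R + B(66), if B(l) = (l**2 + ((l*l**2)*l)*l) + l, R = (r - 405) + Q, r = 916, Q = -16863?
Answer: 1252320646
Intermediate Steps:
R = -16352 (R = (916 - 405) - 16863 = 511 - 16863 = -16352)
B(l) = l + l**2 + l**5 (B(l) = (l**2 + (l**3*l)*l) + l = (l**2 + l**4*l) + l = (l**2 + l**5) + l = l + l**2 + l**5)
R + B(66) = -16352 + 66*(1 + 66 + 66**4) = -16352 + 66*(1 + 66 + 18974736) = -16352 + 66*18974803 = -16352 + 1252336998 = 1252320646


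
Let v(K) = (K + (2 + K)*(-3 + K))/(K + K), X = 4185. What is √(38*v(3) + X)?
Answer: 2*√1051 ≈ 64.838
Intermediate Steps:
v(K) = (K + (-3 + K)*(2 + K))/(2*K) (v(K) = (K + (-3 + K)*(2 + K))/((2*K)) = (K + (-3 + K)*(2 + K))*(1/(2*K)) = (K + (-3 + K)*(2 + K))/(2*K))
√(38*v(3) + X) = √(38*((½)*3 - 3/3) + 4185) = √(38*(3/2 - 3*⅓) + 4185) = √(38*(3/2 - 1) + 4185) = √(38*(½) + 4185) = √(19 + 4185) = √4204 = 2*√1051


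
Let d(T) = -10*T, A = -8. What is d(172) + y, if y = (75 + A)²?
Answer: 2769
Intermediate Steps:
y = 4489 (y = (75 - 8)² = 67² = 4489)
d(172) + y = -10*172 + 4489 = -1720 + 4489 = 2769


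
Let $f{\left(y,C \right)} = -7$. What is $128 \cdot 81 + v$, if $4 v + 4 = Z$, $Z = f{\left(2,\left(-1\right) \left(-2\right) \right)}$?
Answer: $\frac{41461}{4} \approx 10365.0$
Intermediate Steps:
$Z = -7$
$v = - \frac{11}{4}$ ($v = -1 + \frac{1}{4} \left(-7\right) = -1 - \frac{7}{4} = - \frac{11}{4} \approx -2.75$)
$128 \cdot 81 + v = 128 \cdot 81 - \frac{11}{4} = 10368 - \frac{11}{4} = \frac{41461}{4}$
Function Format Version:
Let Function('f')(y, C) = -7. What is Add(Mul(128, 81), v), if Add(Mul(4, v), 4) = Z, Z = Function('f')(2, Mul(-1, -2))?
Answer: Rational(41461, 4) ≈ 10365.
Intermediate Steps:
Z = -7
v = Rational(-11, 4) (v = Add(-1, Mul(Rational(1, 4), -7)) = Add(-1, Rational(-7, 4)) = Rational(-11, 4) ≈ -2.7500)
Add(Mul(128, 81), v) = Add(Mul(128, 81), Rational(-11, 4)) = Add(10368, Rational(-11, 4)) = Rational(41461, 4)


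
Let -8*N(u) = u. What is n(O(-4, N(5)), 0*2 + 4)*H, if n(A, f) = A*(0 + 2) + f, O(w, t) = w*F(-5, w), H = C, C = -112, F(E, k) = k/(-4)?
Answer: 448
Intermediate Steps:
N(u) = -u/8
F(E, k) = -k/4 (F(E, k) = k*(-¼) = -k/4)
H = -112
O(w, t) = -w²/4 (O(w, t) = w*(-w/4) = -w²/4)
n(A, f) = f + 2*A (n(A, f) = A*2 + f = 2*A + f = f + 2*A)
n(O(-4, N(5)), 0*2 + 4)*H = ((0*2 + 4) + 2*(-¼*(-4)²))*(-112) = ((0 + 4) + 2*(-¼*16))*(-112) = (4 + 2*(-4))*(-112) = (4 - 8)*(-112) = -4*(-112) = 448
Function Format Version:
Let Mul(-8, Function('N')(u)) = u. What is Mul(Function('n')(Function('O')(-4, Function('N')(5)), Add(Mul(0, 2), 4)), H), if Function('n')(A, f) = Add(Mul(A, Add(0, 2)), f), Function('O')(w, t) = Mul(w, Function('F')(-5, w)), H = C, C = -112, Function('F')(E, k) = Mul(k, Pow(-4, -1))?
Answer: 448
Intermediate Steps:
Function('N')(u) = Mul(Rational(-1, 8), u)
Function('F')(E, k) = Mul(Rational(-1, 4), k) (Function('F')(E, k) = Mul(k, Rational(-1, 4)) = Mul(Rational(-1, 4), k))
H = -112
Function('O')(w, t) = Mul(Rational(-1, 4), Pow(w, 2)) (Function('O')(w, t) = Mul(w, Mul(Rational(-1, 4), w)) = Mul(Rational(-1, 4), Pow(w, 2)))
Function('n')(A, f) = Add(f, Mul(2, A)) (Function('n')(A, f) = Add(Mul(A, 2), f) = Add(Mul(2, A), f) = Add(f, Mul(2, A)))
Mul(Function('n')(Function('O')(-4, Function('N')(5)), Add(Mul(0, 2), 4)), H) = Mul(Add(Add(Mul(0, 2), 4), Mul(2, Mul(Rational(-1, 4), Pow(-4, 2)))), -112) = Mul(Add(Add(0, 4), Mul(2, Mul(Rational(-1, 4), 16))), -112) = Mul(Add(4, Mul(2, -4)), -112) = Mul(Add(4, -8), -112) = Mul(-4, -112) = 448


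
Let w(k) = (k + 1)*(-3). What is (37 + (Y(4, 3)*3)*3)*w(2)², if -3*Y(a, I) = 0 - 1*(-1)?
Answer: 2754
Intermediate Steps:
Y(a, I) = -⅓ (Y(a, I) = -(0 - 1*(-1))/3 = -(0 + 1)/3 = -⅓*1 = -⅓)
w(k) = -3 - 3*k (w(k) = (1 + k)*(-3) = -3 - 3*k)
(37 + (Y(4, 3)*3)*3)*w(2)² = (37 - ⅓*3*3)*(-3 - 3*2)² = (37 - 1*3)*(-3 - 6)² = (37 - 3)*(-9)² = 34*81 = 2754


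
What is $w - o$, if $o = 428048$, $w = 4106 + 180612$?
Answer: $-243330$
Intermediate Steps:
$w = 184718$
$w - o = 184718 - 428048 = -243330$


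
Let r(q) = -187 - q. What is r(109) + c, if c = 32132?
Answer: 31836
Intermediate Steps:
r(109) + c = (-187 - 1*109) + 32132 = (-187 - 109) + 32132 = -296 + 32132 = 31836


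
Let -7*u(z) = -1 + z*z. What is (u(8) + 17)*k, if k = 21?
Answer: 168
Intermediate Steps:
u(z) = ⅐ - z²/7 (u(z) = -(-1 + z*z)/7 = -(-1 + z²)/7 = ⅐ - z²/7)
(u(8) + 17)*k = ((⅐ - ⅐*8²) + 17)*21 = ((⅐ - ⅐*64) + 17)*21 = ((⅐ - 64/7) + 17)*21 = (-9 + 17)*21 = 8*21 = 168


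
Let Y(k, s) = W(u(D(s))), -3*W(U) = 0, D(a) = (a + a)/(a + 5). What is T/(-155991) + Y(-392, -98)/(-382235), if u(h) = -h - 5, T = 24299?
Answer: -2209/14181 ≈ -0.15577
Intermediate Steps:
D(a) = 2*a/(5 + a) (D(a) = (2*a)/(5 + a) = 2*a/(5 + a))
u(h) = -5 - h
W(U) = 0 (W(U) = -⅓*0 = 0)
Y(k, s) = 0
T/(-155991) + Y(-392, -98)/(-382235) = 24299/(-155991) + 0/(-382235) = 24299*(-1/155991) + 0*(-1/382235) = -2209/14181 + 0 = -2209/14181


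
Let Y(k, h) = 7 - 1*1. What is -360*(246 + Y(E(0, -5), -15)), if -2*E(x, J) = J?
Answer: -90720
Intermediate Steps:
E(x, J) = -J/2
Y(k, h) = 6 (Y(k, h) = 7 - 1 = 6)
-360*(246 + Y(E(0, -5), -15)) = -360*(246 + 6) = -360*252 = -90720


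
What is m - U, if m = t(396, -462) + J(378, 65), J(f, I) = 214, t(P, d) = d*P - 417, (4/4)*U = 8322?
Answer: -191477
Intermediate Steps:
U = 8322
t(P, d) = -417 + P*d (t(P, d) = P*d - 417 = -417 + P*d)
m = -183155 (m = (-417 + 396*(-462)) + 214 = (-417 - 182952) + 214 = -183369 + 214 = -183155)
m - U = -183155 - 1*8322 = -183155 - 8322 = -191477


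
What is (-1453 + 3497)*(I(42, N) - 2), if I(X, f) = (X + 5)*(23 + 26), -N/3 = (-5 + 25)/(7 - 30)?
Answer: 4703244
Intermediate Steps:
N = 60/23 (N = -3*(-5 + 25)/(7 - 30) = -60/(-23) = -60*(-1)/23 = -3*(-20/23) = 60/23 ≈ 2.6087)
I(X, f) = 245 + 49*X (I(X, f) = (5 + X)*49 = 245 + 49*X)
(-1453 + 3497)*(I(42, N) - 2) = (-1453 + 3497)*((245 + 49*42) - 2) = 2044*((245 + 2058) - 2) = 2044*(2303 - 2) = 2044*2301 = 4703244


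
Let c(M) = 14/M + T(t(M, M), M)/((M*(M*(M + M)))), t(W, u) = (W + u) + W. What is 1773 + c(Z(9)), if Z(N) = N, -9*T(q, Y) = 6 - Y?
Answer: 7761907/4374 ≈ 1774.6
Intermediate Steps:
t(W, u) = u + 2*W
T(q, Y) = -⅔ + Y/9 (T(q, Y) = -(6 - Y)/9 = -⅔ + Y/9)
c(M) = 14/M + (-⅔ + M/9)/(2*M³) (c(M) = 14/M + (-⅔ + M/9)/((M*(M*(M + M)))) = 14/M + (-⅔ + M/9)/((M*(M*(2*M)))) = 14/M + (-⅔ + M/9)/((M*(2*M²))) = 14/M + (-⅔ + M/9)/((2*M³)) = 14/M + (-⅔ + M/9)*(1/(2*M³)) = 14/M + (-⅔ + M/9)/(2*M³))
1773 + c(Z(9)) = 1773 + (1/18)*(-6 + 9 + 252*9²)/9³ = 1773 + (1/18)*(1/729)*(-6 + 9 + 252*81) = 1773 + (1/18)*(1/729)*(-6 + 9 + 20412) = 1773 + (1/18)*(1/729)*20415 = 1773 + 6805/4374 = 7761907/4374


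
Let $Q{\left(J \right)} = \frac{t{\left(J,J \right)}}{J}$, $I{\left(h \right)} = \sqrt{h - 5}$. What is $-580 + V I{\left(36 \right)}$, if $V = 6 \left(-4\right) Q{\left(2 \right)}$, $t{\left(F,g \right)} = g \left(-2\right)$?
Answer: $-580 + 48 \sqrt{31} \approx -312.75$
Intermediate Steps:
$I{\left(h \right)} = \sqrt{-5 + h}$
$t{\left(F,g \right)} = - 2 g$
$Q{\left(J \right)} = -2$ ($Q{\left(J \right)} = \frac{\left(-2\right) J}{J} = -2$)
$V = 48$ ($V = 6 \left(-4\right) \left(-2\right) = \left(-24\right) \left(-2\right) = 48$)
$-580 + V I{\left(36 \right)} = -580 + 48 \sqrt{-5 + 36} = -580 + 48 \sqrt{31}$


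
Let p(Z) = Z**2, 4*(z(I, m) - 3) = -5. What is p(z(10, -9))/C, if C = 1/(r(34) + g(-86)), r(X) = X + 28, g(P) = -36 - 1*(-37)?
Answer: 3087/16 ≈ 192.94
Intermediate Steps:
z(I, m) = 7/4 (z(I, m) = 3 + (1/4)*(-5) = 3 - 5/4 = 7/4)
g(P) = 1 (g(P) = -36 + 37 = 1)
r(X) = 28 + X
C = 1/63 (C = 1/((28 + 34) + 1) = 1/(62 + 1) = 1/63 ≈ 0.015873)
p(z(10, -9))/C = (7/4)**2/(1/63) = (49/16)*63 = 3087/16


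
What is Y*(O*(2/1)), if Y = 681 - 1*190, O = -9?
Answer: -8838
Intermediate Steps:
Y = 491 (Y = 681 - 190 = 491)
Y*(O*(2/1)) = 491*(-18/1) = 491*(-18) = -8838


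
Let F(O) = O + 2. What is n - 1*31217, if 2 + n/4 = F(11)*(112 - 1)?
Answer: -25453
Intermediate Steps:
F(O) = 2 + O
n = 5764 (n = -8 + 4*((2 + 11)*(112 - 1)) = -8 + 4*(13*111) = -8 + 4*1443 = -8 + 5772 = 5764)
n - 1*31217 = 5764 - 1*31217 = 5764 - 31217 = -25453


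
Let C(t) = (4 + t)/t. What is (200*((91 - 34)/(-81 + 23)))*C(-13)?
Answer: -51300/377 ≈ -136.07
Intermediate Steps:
C(t) = (4 + t)/t
(200*((91 - 34)/(-81 + 23)))*C(-13) = (200*((91 - 34)/(-81 + 23)))*((4 - 13)/(-13)) = (200*(57/(-58)))*(-1/13*(-9)) = (200*(57*(-1/58)))*(9/13) = (200*(-57/58))*(9/13) = -5700/29*9/13 = -51300/377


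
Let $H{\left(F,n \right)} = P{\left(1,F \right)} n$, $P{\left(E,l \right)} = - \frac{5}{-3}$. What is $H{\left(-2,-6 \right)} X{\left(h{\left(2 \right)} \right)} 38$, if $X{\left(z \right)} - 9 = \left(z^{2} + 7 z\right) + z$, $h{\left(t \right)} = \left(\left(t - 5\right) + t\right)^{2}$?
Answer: $-6840$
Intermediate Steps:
$h{\left(t \right)} = \left(-5 + 2 t\right)^{2}$ ($h{\left(t \right)} = \left(\left(-5 + t\right) + t\right)^{2} = \left(-5 + 2 t\right)^{2}$)
$X{\left(z \right)} = 9 + z^{2} + 8 z$ ($X{\left(z \right)} = 9 + \left(\left(z^{2} + 7 z\right) + z\right) = 9 + \left(z^{2} + 8 z\right) = 9 + z^{2} + 8 z$)
$P{\left(E,l \right)} = \frac{5}{3}$ ($P{\left(E,l \right)} = \left(-5\right) \left(- \frac{1}{3}\right) = \frac{5}{3}$)
$H{\left(F,n \right)} = \frac{5 n}{3}$
$H{\left(-2,-6 \right)} X{\left(h{\left(2 \right)} \right)} 38 = \frac{5}{3} \left(-6\right) \left(9 + \left(\left(-5 + 2 \cdot 2\right)^{2}\right)^{2} + 8 \left(-5 + 2 \cdot 2\right)^{2}\right) 38 = - 10 \left(9 + \left(\left(-5 + 4\right)^{2}\right)^{2} + 8 \left(-5 + 4\right)^{2}\right) 38 = - 10 \left(9 + \left(\left(-1\right)^{2}\right)^{2} + 8 \left(-1\right)^{2}\right) 38 = - 10 \left(9 + 1^{2} + 8 \cdot 1\right) 38 = - 10 \left(9 + 1 + 8\right) 38 = \left(-10\right) 18 \cdot 38 = \left(-180\right) 38 = -6840$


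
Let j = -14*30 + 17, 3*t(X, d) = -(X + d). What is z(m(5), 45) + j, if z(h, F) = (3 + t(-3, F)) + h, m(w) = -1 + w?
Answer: -410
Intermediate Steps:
t(X, d) = -X/3 - d/3 (t(X, d) = (-(X + d))/3 = (-X - d)/3 = -X/3 - d/3)
z(h, F) = 4 + h - F/3 (z(h, F) = (3 + (-⅓*(-3) - F/3)) + h = (3 + (1 - F/3)) + h = (4 - F/3) + h = 4 + h - F/3)
j = -403 (j = -420 + 17 = -403)
z(m(5), 45) + j = (4 + (-1 + 5) - ⅓*45) - 403 = (4 + 4 - 15) - 403 = -7 - 403 = -410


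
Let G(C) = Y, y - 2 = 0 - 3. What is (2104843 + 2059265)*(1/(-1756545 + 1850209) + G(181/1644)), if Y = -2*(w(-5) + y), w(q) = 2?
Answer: -195012464829/23416 ≈ -8.3282e+6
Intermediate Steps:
y = -1 (y = 2 + (0 - 3) = 2 - 3 = -1)
Y = -2 (Y = -2*(2 - 1) = -2*1 = -2)
G(C) = -2
(2104843 + 2059265)*(1/(-1756545 + 1850209) + G(181/1644)) = (2104843 + 2059265)*(1/(-1756545 + 1850209) - 2) = 4164108*(1/93664 - 2) = 4164108*(-187327/93664) = -195012464829/23416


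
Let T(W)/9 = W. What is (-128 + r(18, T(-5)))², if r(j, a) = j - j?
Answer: 16384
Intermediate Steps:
T(W) = 9*W
r(j, a) = 0
(-128 + r(18, T(-5)))² = (-128 + 0)² = (-128)² = 16384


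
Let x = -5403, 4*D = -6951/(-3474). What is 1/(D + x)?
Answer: -4632/25024379 ≈ -0.00018510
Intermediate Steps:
D = 2317/4632 (D = (-6951/(-3474))/4 = (-6951*(-1/3474))/4 = (¼)*(2317/1158) = 2317/4632 ≈ 0.50022)
1/(D + x) = 1/(2317/4632 - 5403) = 1/(-25024379/4632) = -4632/25024379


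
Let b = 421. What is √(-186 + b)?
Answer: √235 ≈ 15.330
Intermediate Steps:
√(-186 + b) = √(-186 + 421) = √235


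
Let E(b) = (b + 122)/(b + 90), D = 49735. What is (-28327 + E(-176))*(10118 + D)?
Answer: -72902989002/43 ≈ -1.6954e+9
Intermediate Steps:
E(b) = (122 + b)/(90 + b)
(-28327 + E(-176))*(10118 + D) = (-28327 + (122 - 176)/(90 - 176))*(10118 + 49735) = (-28327 - 54/(-86))*59853 = (-28327 - 1/86*(-54))*59853 = (-28327 + 27/43)*59853 = -1218034/43*59853 = -72902989002/43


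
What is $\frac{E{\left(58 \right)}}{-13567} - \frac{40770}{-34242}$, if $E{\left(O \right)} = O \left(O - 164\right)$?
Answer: $\frac{127274401}{77426869} \approx 1.6438$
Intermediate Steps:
$E{\left(O \right)} = O \left(-164 + O\right)$
$\frac{E{\left(58 \right)}}{-13567} - \frac{40770}{-34242} = \frac{58 \left(-164 + 58\right)}{-13567} - \frac{40770}{-34242} = 58 \left(-106\right) \left(- \frac{1}{13567}\right) - - \frac{6795}{5707} = \left(-6148\right) \left(- \frac{1}{13567}\right) + \frac{6795}{5707} = \frac{6148}{13567} + \frac{6795}{5707} = \frac{127274401}{77426869}$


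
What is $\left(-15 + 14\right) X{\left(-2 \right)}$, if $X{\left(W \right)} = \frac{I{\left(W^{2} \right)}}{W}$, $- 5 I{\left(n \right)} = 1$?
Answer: $- \frac{1}{10} \approx -0.1$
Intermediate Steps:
$I{\left(n \right)} = - \frac{1}{5}$ ($I{\left(n \right)} = \left(- \frac{1}{5}\right) 1 = - \frac{1}{5}$)
$X{\left(W \right)} = - \frac{1}{5 W}$
$\left(-15 + 14\right) X{\left(-2 \right)} = \left(-15 + 14\right) \left(- \frac{1}{5 \left(-2\right)}\right) = - \frac{\left(-1\right) \left(-1\right)}{5 \cdot 2} = \left(-1\right) \frac{1}{10} = - \frac{1}{10}$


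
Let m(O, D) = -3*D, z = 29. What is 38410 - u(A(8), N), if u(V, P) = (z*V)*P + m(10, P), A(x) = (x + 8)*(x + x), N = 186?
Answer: -1341896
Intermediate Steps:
A(x) = 2*x*(8 + x) (A(x) = (8 + x)*(2*x) = 2*x*(8 + x))
u(V, P) = -3*P + 29*P*V (u(V, P) = (29*V)*P - 3*P = 29*P*V - 3*P = -3*P + 29*P*V)
38410 - u(A(8), N) = 38410 - 186*(-3 + 29*(2*8*(8 + 8))) = 38410 - 186*(-3 + 29*(2*8*16)) = 38410 - 186*(-3 + 29*256) = 38410 - 186*(-3 + 7424) = 38410 - 186*7421 = 38410 - 1*1380306 = 38410 - 1380306 = -1341896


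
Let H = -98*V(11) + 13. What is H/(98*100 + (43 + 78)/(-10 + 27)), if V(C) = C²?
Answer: -201365/166721 ≈ -1.2078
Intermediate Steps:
H = -11845 (H = -98*11² + 13 = -98*121 + 13 = -11858 + 13 = -11845)
H/(98*100 + (43 + 78)/(-10 + 27)) = -11845/(98*100 + (43 + 78)/(-10 + 27)) = -11845/(9800 + 121/17) = -11845/166721/17 = -11845*17/166721 = -201365/166721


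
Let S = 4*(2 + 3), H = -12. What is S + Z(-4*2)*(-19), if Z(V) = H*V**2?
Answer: 14612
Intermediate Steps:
S = 20 (S = 4*5 = 20)
Z(V) = -12*V**2
S + Z(-4*2)*(-19) = 20 - 12*(-4*2)**2*(-19) = 20 - 12*(-8)**2*(-19) = 20 - 12*64*(-19) = 20 - 768*(-19) = 20 + 14592 = 14612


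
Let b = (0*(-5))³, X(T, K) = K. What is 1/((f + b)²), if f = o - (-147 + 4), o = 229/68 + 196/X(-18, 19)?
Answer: 1669264/40979929225 ≈ 4.0734e-5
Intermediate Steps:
o = 17679/1292 (o = 229/68 + 196/19 = 17679/1292 ≈ 13.683)
f = 202435/1292 (f = 17679/1292 - (-147 + 4) = 17679/1292 - 1*(-143) = 17679/1292 + 143 = 202435/1292 ≈ 156.68)
b = 0 (b = 0³ = 0)
1/((f + b)²) = 1/((202435/1292 + 0)²) = 1/((202435/1292)²) = 1/(40979929225/1669264) = 1669264/40979929225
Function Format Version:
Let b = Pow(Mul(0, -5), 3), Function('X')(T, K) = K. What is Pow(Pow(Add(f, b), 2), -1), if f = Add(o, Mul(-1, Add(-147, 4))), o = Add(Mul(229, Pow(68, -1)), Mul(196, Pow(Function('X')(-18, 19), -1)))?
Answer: Rational(1669264, 40979929225) ≈ 4.0734e-5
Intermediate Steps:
o = Rational(17679, 1292) (o = Add(Mul(229, Pow(68, -1)), Mul(196, Pow(19, -1))) = Add(Mul(229, Rational(1, 68)), Mul(196, Rational(1, 19))) = Add(Rational(229, 68), Rational(196, 19)) = Rational(17679, 1292) ≈ 13.683)
f = Rational(202435, 1292) (f = Add(Rational(17679, 1292), Mul(-1, Add(-147, 4))) = Add(Rational(17679, 1292), Mul(-1, -143)) = Add(Rational(17679, 1292), 143) = Rational(202435, 1292) ≈ 156.68)
b = 0 (b = Pow(0, 3) = 0)
Pow(Pow(Add(f, b), 2), -1) = Pow(Pow(Add(Rational(202435, 1292), 0), 2), -1) = Pow(Pow(Rational(202435, 1292), 2), -1) = Pow(Rational(40979929225, 1669264), -1) = Rational(1669264, 40979929225)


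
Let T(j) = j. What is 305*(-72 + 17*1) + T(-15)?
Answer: -16790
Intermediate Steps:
305*(-72 + 17*1) + T(-15) = 305*(-72 + 17*1) - 15 = 305*(-72 + 17) - 15 = 305*(-55) - 15 = -16775 - 15 = -16790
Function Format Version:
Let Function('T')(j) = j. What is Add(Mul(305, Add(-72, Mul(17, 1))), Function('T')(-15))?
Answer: -16790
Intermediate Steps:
Add(Mul(305, Add(-72, Mul(17, 1))), Function('T')(-15)) = Add(Mul(305, Add(-72, Mul(17, 1))), -15) = Add(Mul(305, Add(-72, 17)), -15) = Add(Mul(305, -55), -15) = Add(-16775, -15) = -16790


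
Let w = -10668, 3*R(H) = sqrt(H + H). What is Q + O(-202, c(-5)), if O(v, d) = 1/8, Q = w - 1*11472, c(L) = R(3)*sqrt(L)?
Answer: -177119/8 ≈ -22140.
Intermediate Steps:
R(H) = sqrt(2)*sqrt(H)/3 (R(H) = sqrt(H + H)/3 = sqrt(2*H)/3 = (sqrt(2)*sqrt(H))/3 = sqrt(2)*sqrt(H)/3)
c(L) = sqrt(6)*sqrt(L)/3 (c(L) = (sqrt(2)*sqrt(3)/3)*sqrt(L) = (sqrt(6)/3)*sqrt(L) = sqrt(6)*sqrt(L)/3)
Q = -22140 (Q = -10668 - 1*11472 = -10668 - 11472 = -22140)
O(v, d) = 1/8
Q + O(-202, c(-5)) = -22140 + 1/8 = -177119/8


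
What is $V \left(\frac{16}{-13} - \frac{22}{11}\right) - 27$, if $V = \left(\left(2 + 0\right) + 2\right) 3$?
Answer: $- \frac{855}{13} \approx -65.769$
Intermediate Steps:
$V = 12$ ($V = \left(2 + 2\right) 3 = 4 \cdot 3 = 12$)
$V \left(\frac{16}{-13} - \frac{22}{11}\right) - 27 = 12 \left(\frac{16}{-13} - \frac{22}{11}\right) - 27 = 12 \left(16 \left(- \frac{1}{13}\right) - 2\right) - 27 = 12 \left(- \frac{16}{13} - 2\right) - 27 = 12 \left(- \frac{42}{13}\right) - 27 = - \frac{504}{13} - 27 = - \frac{855}{13}$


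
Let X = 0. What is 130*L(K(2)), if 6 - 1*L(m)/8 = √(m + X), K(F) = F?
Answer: 6240 - 1040*√2 ≈ 4769.2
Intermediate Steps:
L(m) = 48 - 8*√m (L(m) = 48 - 8*√(m + 0) = 48 - 8*√m)
130*L(K(2)) = 130*(48 - 8*√2) = 6240 - 1040*√2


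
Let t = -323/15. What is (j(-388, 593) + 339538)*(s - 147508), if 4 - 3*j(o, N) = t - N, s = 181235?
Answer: 515634834776/45 ≈ 1.1459e+10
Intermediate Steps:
t = -323/15 (t = -323*1/15 = -323/15 ≈ -21.533)
j(o, N) = 383/45 + N/3 (j(o, N) = 4/3 - (-323/15 - N)/3 = 4/3 + (323/45 + N/3) = 383/45 + N/3)
(j(-388, 593) + 339538)*(s - 147508) = ((383/45 + (⅓)*593) + 339538)*(181235 - 147508) = ((383/45 + 593/3) + 339538)*33727 = (9278/45 + 339538)*33727 = (15288488/45)*33727 = 515634834776/45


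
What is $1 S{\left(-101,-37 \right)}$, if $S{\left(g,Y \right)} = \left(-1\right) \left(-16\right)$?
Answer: $16$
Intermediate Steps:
$S{\left(g,Y \right)} = 16$
$1 S{\left(-101,-37 \right)} = 1 \cdot 16 = 16$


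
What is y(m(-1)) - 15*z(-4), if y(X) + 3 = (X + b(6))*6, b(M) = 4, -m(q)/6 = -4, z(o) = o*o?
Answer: -75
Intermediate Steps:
z(o) = o**2
m(q) = 24 (m(q) = -6*(-4) = 24)
y(X) = 21 + 6*X (y(X) = -3 + (X + 4)*6 = -3 + (4 + X)*6 = -3 + (24 + 6*X) = 21 + 6*X)
y(m(-1)) - 15*z(-4) = (21 + 6*24) - 15*(-4)**2 = (21 + 144) - 15*16 = 165 - 240 = -75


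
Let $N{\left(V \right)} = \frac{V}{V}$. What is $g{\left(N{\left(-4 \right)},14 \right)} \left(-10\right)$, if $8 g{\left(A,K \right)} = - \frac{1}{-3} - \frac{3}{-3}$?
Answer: $- \frac{5}{3} \approx -1.6667$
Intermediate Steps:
$N{\left(V \right)} = 1$
$g{\left(A,K \right)} = \frac{1}{6}$ ($g{\left(A,K \right)} = \frac{- \frac{1}{-3} - \frac{3}{-3}}{8} = \frac{\left(-1\right) \left(- \frac{1}{3}\right) - -1}{8} = \frac{\frac{1}{3} + 1}{8} = \frac{1}{8} \cdot \frac{4}{3} = \frac{1}{6}$)
$g{\left(N{\left(-4 \right)},14 \right)} \left(-10\right) = \frac{1}{6} \left(-10\right) = - \frac{5}{3}$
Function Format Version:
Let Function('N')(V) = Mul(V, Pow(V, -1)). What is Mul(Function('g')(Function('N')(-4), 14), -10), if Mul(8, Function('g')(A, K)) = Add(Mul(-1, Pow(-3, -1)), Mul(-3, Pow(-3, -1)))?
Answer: Rational(-5, 3) ≈ -1.6667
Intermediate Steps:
Function('N')(V) = 1
Function('g')(A, K) = Rational(1, 6) (Function('g')(A, K) = Mul(Rational(1, 8), Add(Mul(-1, Pow(-3, -1)), Mul(-3, Pow(-3, -1)))) = Mul(Rational(1, 8), Add(Mul(-1, Rational(-1, 3)), Mul(-3, Rational(-1, 3)))) = Mul(Rational(1, 8), Add(Rational(1, 3), 1)) = Mul(Rational(1, 8), Rational(4, 3)) = Rational(1, 6))
Mul(Function('g')(Function('N')(-4), 14), -10) = Mul(Rational(1, 6), -10) = Rational(-5, 3)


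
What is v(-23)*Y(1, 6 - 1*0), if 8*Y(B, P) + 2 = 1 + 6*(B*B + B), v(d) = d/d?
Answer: 11/8 ≈ 1.3750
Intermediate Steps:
v(d) = 1
Y(B, P) = -⅛ + 3*B/4 + 3*B²/4 (Y(B, P) = -¼ + (1 + 6*(B*B + B))/8 = -¼ + (1 + 6*(B² + B))/8 = -¼ + (1 + 6*(B + B²))/8 = -¼ + (1 + (6*B + 6*B²))/8 = -¼ + (1 + 6*B + 6*B²)/8 = -¼ + (⅛ + 3*B/4 + 3*B²/4) = -⅛ + 3*B/4 + 3*B²/4)
v(-23)*Y(1, 6 - 1*0) = 1*(-⅛ + (¾)*1 + (¾)*1²) = 1*(-⅛ + ¾ + (¾)*1) = 1*(-⅛ + ¾ + ¾) = 1*(11/8) = 11/8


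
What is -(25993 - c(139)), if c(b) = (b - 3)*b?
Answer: -7089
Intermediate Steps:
c(b) = b*(-3 + b) (c(b) = (-3 + b)*b = b*(-3 + b))
-(25993 - c(139)) = -(25993 - 139*(-3 + 139)) = -(25993 - 139*136) = -(25993 - 1*18904) = -(25993 - 18904) = -1*7089 = -7089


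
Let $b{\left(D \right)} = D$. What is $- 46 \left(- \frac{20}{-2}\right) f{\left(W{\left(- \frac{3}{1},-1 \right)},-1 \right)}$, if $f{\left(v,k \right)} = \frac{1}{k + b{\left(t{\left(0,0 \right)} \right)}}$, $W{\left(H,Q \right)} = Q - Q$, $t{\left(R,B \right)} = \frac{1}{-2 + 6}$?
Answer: $\frac{1840}{3} \approx 613.33$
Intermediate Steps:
$t{\left(R,B \right)} = \frac{1}{4}$
$W{\left(H,Q \right)} = 0$
$f{\left(v,k \right)} = \frac{1}{\frac{1}{4} + k}$ ($f{\left(v,k \right)} = \frac{1}{k + \frac{1}{4}} = \frac{1}{\frac{1}{4} + k}$)
$- 46 \left(- \frac{20}{-2}\right) f{\left(W{\left(- \frac{3}{1},-1 \right)},-1 \right)} = - 46 \left(- \frac{20}{-2}\right) \frac{4}{1 + 4 \left(-1\right)} = - 46 \left(\left(-20\right) \left(- \frac{1}{2}\right)\right) \frac{4}{1 - 4} = \left(-46\right) 10 \frac{4}{-3} = - 460 \cdot 4 \left(- \frac{1}{3}\right) = \left(-460\right) \left(- \frac{4}{3}\right) = \frac{1840}{3}$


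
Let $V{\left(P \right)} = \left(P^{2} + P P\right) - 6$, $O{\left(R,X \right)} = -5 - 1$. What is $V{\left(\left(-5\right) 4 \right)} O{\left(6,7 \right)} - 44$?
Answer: $-4808$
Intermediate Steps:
$O{\left(R,X \right)} = -6$ ($O{\left(R,X \right)} = -5 - 1 = -6$)
$V{\left(P \right)} = -6 + 2 P^{2}$ ($V{\left(P \right)} = \left(P^{2} + P^{2}\right) - 6 = 2 P^{2} - 6 = -6 + 2 P^{2}$)
$V{\left(\left(-5\right) 4 \right)} O{\left(6,7 \right)} - 44 = \left(-6 + 2 \left(\left(-5\right) 4\right)^{2}\right) \left(-6\right) - 44 = \left(-6 + 2 \left(-20\right)^{2}\right) \left(-6\right) - 44 = \left(-6 + 2 \cdot 400\right) \left(-6\right) - 44 = \left(-6 + 800\right) \left(-6\right) - 44 = 794 \left(-6\right) - 44 = -4764 - 44 = -4808$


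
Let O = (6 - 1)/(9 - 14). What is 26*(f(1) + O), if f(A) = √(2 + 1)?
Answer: -26 + 26*√3 ≈ 19.033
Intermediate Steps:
O = -1 (O = 5/(-5) = 5*(-⅕) = -1)
f(A) = √3
26*(f(1) + O) = 26*(√3 - 1) = 26*(-1 + √3) = -26 + 26*√3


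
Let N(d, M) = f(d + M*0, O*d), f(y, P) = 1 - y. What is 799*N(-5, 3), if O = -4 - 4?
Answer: 4794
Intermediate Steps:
O = -8
N(d, M) = 1 - d (N(d, M) = 1 - (d + M*0) = 1 - (d + 0) = 1 - d)
799*N(-5, 3) = 799*(1 - 1*(-5)) = 799*(1 + 5) = 799*6 = 4794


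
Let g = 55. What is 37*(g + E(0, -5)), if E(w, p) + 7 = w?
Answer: 1776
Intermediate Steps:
E(w, p) = -7 + w
37*(g + E(0, -5)) = 37*(55 + (-7 + 0)) = 37*(55 - 7) = 37*48 = 1776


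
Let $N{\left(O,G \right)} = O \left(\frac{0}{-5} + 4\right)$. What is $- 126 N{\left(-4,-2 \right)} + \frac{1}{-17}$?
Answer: $\frac{34271}{17} \approx 2015.9$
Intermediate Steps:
$N{\left(O,G \right)} = 4 O$ ($N{\left(O,G \right)} = O \left(0 \left(- \frac{1}{5}\right) + 4\right) = O \left(0 + 4\right) = O 4 = 4 O$)
$- 126 N{\left(-4,-2 \right)} + \frac{1}{-17} = - 126 \cdot 4 \left(-4\right) + \frac{1}{-17} = \left(-126\right) \left(-16\right) - \frac{1}{17} = 2016 - \frac{1}{17} = \frac{34271}{17}$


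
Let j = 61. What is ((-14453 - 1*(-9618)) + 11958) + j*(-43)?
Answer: 4500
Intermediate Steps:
((-14453 - 1*(-9618)) + 11958) + j*(-43) = ((-14453 - 1*(-9618)) + 11958) + 61*(-43) = ((-14453 + 9618) + 11958) - 2623 = (-4835 + 11958) - 2623 = 7123 - 2623 = 4500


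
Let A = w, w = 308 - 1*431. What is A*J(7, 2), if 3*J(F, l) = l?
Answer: -82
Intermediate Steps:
J(F, l) = l/3
w = -123 (w = 308 - 431 = -123)
A = -123
A*J(7, 2) = -41*2 = -123*⅔ = -82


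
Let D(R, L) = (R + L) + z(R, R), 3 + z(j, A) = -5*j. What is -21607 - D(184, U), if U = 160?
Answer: -21028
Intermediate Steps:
z(j, A) = -3 - 5*j
D(R, L) = -3 + L - 4*R (D(R, L) = (R + L) + (-3 - 5*R) = (L + R) + (-3 - 5*R) = -3 + L - 4*R)
-21607 - D(184, U) = -21607 - (-3 + 160 - 4*184) = -21607 - (-3 + 160 - 736) = -21607 - 1*(-579) = -21607 + 579 = -21028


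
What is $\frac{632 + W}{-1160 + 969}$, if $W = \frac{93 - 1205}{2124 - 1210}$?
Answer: $- \frac{288268}{87287} \approx -3.3025$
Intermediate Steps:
$W = - \frac{556}{457}$ ($W = - \frac{1112}{914} = \left(-1112\right) \frac{1}{914} = - \frac{556}{457} \approx -1.2166$)
$\frac{632 + W}{-1160 + 969} = \frac{632 - \frac{556}{457}}{-1160 + 969} = \frac{288268}{457 \left(-191\right)} = \frac{288268}{457} \left(- \frac{1}{191}\right) = - \frac{288268}{87287}$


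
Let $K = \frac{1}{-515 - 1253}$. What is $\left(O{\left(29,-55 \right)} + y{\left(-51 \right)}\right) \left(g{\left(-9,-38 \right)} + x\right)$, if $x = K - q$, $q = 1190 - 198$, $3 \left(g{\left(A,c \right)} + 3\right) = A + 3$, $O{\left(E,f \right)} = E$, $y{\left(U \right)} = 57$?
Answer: $- \frac{75795971}{884} \approx -85742.0$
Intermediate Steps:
$K = - \frac{1}{1768}$ ($K = \frac{1}{-1768} = - \frac{1}{1768} \approx -0.00056561$)
$g{\left(A,c \right)} = -2 + \frac{A}{3}$ ($g{\left(A,c \right)} = -3 + \frac{A + 3}{3} = -3 + \frac{3 + A}{3} = -3 + \left(1 + \frac{A}{3}\right) = -2 + \frac{A}{3}$)
$q = 992$
$x = - \frac{1753857}{1768}$ ($x = - \frac{1}{1768} - 992 = - \frac{1753857}{1768} \approx -992.0$)
$\left(O{\left(29,-55 \right)} + y{\left(-51 \right)}\right) \left(g{\left(-9,-38 \right)} + x\right) = \left(29 + 57\right) \left(\left(-2 + \frac{1}{3} \left(-9\right)\right) - \frac{1753857}{1768}\right) = 86 \left(\left(-2 - 3\right) - \frac{1753857}{1768}\right) = 86 \left(-5 - \frac{1753857}{1768}\right) = 86 \left(- \frac{1762697}{1768}\right) = - \frac{75795971}{884}$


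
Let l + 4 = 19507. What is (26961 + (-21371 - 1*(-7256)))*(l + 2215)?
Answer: 278989428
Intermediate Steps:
l = 19503 (l = -4 + 19507 = 19503)
(26961 + (-21371 - 1*(-7256)))*(l + 2215) = (26961 + (-21371 - 1*(-7256)))*(19503 + 2215) = (26961 + (-21371 + 7256))*21718 = (26961 - 14115)*21718 = 12846*21718 = 278989428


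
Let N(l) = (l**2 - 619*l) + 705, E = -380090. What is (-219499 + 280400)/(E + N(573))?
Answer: -60901/405743 ≈ -0.15010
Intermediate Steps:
N(l) = 705 + l**2 - 619*l
(-219499 + 280400)/(E + N(573)) = (-219499 + 280400)/(-380090 + (705 + 573**2 - 619*573)) = 60901/(-380090 + (705 + 328329 - 354687)) = 60901/(-380090 - 25653) = 60901/(-405743) = 60901*(-1/405743) = -60901/405743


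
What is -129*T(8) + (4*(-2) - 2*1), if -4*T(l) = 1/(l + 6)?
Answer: -431/56 ≈ -7.6964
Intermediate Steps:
T(l) = -1/(4*(6 + l)) (T(l) = -1/(4*(l + 6)) = -1/(4*(6 + l)))
-129*T(8) + (4*(-2) - 2*1) = -(-129)/(24 + 4*8) + (4*(-2) - 2*1) = -(-129)/(24 + 32) + (-8 - 2) = -(-129)/56 - 10 = -129*(-1/56) - 10 = 129/56 - 10 = -431/56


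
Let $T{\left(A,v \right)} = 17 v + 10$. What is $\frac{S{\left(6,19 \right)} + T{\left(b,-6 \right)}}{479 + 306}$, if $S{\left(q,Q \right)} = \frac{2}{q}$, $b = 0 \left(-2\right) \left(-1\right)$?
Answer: $- \frac{55}{471} \approx -0.11677$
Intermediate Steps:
$b = 0$ ($b = 0 \left(-1\right) = 0$)
$T{\left(A,v \right)} = 10 + 17 v$
$\frac{S{\left(6,19 \right)} + T{\left(b,-6 \right)}}{479 + 306} = \frac{\frac{2}{6} + \left(10 + 17 \left(-6\right)\right)}{479 + 306} = \frac{2 \cdot \frac{1}{6} + \left(10 - 102\right)}{785} = \left(\frac{1}{3} - 92\right) \frac{1}{785} = \left(- \frac{275}{3}\right) \frac{1}{785} = - \frac{55}{471}$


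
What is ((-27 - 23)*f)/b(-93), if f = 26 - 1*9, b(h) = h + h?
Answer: 425/93 ≈ 4.5699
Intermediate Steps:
b(h) = 2*h
f = 17 (f = 26 - 9 = 17)
((-27 - 23)*f)/b(-93) = ((-27 - 23)*17)/((2*(-93))) = -50*17/(-186) = -850*(-1/186) = 425/93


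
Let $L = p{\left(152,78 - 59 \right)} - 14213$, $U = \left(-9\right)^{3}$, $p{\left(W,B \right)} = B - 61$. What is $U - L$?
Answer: $13526$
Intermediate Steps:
$p{\left(W,B \right)} = -61 + B$
$U = -729$
$L = -14255$ ($L = \left(-61 + \left(78 - 59\right)\right) - 14213 = \left(-61 + 19\right) - 14213 = -42 - 14213 = -14255$)
$U - L = -729 - -14255 = -729 + 14255 = 13526$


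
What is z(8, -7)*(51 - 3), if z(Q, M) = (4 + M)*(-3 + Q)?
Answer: -720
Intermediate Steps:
z(Q, M) = (-3 + Q)*(4 + M)
z(8, -7)*(51 - 3) = (-12 - 3*(-7) + 4*8 - 7*8)*(51 - 3) = (-12 + 21 + 32 - 56)*48 = -15*48 = -720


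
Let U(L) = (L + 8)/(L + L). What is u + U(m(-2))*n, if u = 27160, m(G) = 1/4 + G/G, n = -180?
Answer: 26494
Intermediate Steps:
m(G) = 5/4 (m(G) = 1*(1/4) + 1 = 1/4 + 1 = 5/4)
U(L) = (8 + L)/(2*L) (U(L) = (8 + L)/((2*L)) = (8 + L)*(1/(2*L)) = (8 + L)/(2*L))
u + U(m(-2))*n = 27160 + ((8 + 5/4)/(2*(5/4)))*(-180) = 27160 + ((1/2)*(4/5)*(37/4))*(-180) = 27160 + (37/10)*(-180) = 27160 - 666 = 26494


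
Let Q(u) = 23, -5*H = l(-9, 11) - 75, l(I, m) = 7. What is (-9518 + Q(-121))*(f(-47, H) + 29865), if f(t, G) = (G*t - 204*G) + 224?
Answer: -253282923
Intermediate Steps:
H = 68/5 (H = -(7 - 75)/5 = -1/5*(-68) = 68/5 ≈ 13.600)
f(t, G) = 224 - 204*G + G*t (f(t, G) = (-204*G + G*t) + 224 = 224 - 204*G + G*t)
(-9518 + Q(-121))*(f(-47, H) + 29865) = (-9518 + 23)*((224 - 204*68/5 + (68/5)*(-47)) + 29865) = -9495*((224 - 13872/5 - 3196/5) + 29865) = -9495*(-15948/5 + 29865) = -9495*133377/5 = -253282923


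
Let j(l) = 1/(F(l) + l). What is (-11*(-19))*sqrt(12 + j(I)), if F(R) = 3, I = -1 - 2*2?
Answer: 209*sqrt(46)/2 ≈ 708.75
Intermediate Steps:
I = -5 (I = -1 - 4 = -5)
j(l) = 1/(3 + l)
(-11*(-19))*sqrt(12 + j(I)) = (-11*(-19))*sqrt(12 + 1/(3 - 5)) = 209*sqrt(12 + 1/(-2)) = 209*sqrt(12 - 1/2) = 209*sqrt(23/2) = 209*(sqrt(46)/2) = 209*sqrt(46)/2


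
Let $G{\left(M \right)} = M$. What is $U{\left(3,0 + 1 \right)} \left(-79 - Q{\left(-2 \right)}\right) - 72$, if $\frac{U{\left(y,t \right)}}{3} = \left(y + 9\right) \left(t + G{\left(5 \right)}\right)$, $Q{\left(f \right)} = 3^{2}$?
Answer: $-19080$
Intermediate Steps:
$Q{\left(f \right)} = 9$
$U{\left(y,t \right)} = 3 \left(5 + t\right) \left(9 + y\right)$ ($U{\left(y,t \right)} = 3 \left(y + 9\right) \left(t + 5\right) = 3 \left(9 + y\right) \left(5 + t\right) = 3 \left(5 + t\right) \left(9 + y\right)$)
$U{\left(3,0 + 1 \right)} \left(-79 - Q{\left(-2 \right)}\right) - 72 = \left(135 + 15 \cdot 3 + 27 \left(0 + 1\right) + 3 \left(0 + 1\right) 3\right) \left(-79 - 9\right) - 72 = \left(135 + 45 + 27 \cdot 1 + 3 \cdot 1 \cdot 3\right) \left(-79 - 9\right) - 72 = \left(135 + 45 + 27 + 9\right) \left(-88\right) - 72 = 216 \left(-88\right) - 72 = -19008 - 72 = -19080$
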